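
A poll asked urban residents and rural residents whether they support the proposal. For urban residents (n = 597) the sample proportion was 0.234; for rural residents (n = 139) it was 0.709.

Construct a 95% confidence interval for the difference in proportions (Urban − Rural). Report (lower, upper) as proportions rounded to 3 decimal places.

(-0.558, -0.392)

SE₁ = √(p̂₁(1−p̂₁)/n₁) = √(0.2340·0.7660/597) = 0.01733; SE₂ = √(0.7090·0.2910/139) = 0.03853.
Independent samples: SE of the difference = √(SE₁² + SE₂²) = √(0.0003003289 + 0.0014845609) = 0.04225.
z* for 95% confidence is 1.960, so the margin of error is 1.960 × 0.04225 = 0.08281.
Point estimate p̂₁ − p̂₂ = 0.2340 − 0.7090 = -0.4750.
-0.4750 ± 0.08281 → (-0.558, -0.392).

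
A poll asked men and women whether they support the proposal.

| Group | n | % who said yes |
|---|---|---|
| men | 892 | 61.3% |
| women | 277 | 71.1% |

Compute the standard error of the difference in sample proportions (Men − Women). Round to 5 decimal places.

Each SE is √(p̂(1−p̂)/n): √(0.6130·0.3870/892) = 0.01631 and √(0.7110·0.2890/277) = 0.02724.
SE(p̂₁ − p̂₂) = √(SE₁² + SE₂²) = √(0.0002660161 + 0.0007420176) = 0.03175, since the two samples are independent.

0.03175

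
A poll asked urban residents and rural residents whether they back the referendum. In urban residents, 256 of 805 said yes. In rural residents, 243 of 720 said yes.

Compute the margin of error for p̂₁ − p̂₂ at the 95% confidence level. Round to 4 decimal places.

p̂₁ = 256/805 = 0.3180 and p̂₂ = 243/720 = 0.3375.
SE₁ = √(p̂₁(1−p̂₁)/n₁) = √(0.3180·0.6820/805) = 0.01641; SE₂ = √(0.3375·0.6625/720) = 0.01762.
Independent samples: SE of the difference = √(SE₁² + SE₂²) = √(0.0002692881 + 0.0003104644) = 0.02408.
z* for 95% confidence is 1.960, so the margin of error is 1.960 × 0.02408 = 0.04720.

0.0472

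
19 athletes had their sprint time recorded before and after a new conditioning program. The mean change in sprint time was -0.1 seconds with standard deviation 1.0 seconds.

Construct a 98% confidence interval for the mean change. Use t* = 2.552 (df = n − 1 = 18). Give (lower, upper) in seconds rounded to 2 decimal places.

(-0.69, 0.49)

This is a matched-pairs design, so SE = s_d/√n = 1.0/√19 = 0.2294.
Margin = 2.552 × 0.2294 = 0.5854; the interval is -0.1 ± 0.5854 = (-0.69, 0.49).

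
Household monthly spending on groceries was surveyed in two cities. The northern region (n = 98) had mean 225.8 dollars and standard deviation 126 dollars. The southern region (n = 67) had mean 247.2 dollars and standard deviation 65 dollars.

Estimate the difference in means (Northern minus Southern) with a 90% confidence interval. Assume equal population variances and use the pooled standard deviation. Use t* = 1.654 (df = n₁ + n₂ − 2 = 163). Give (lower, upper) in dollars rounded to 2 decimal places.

s_p = √[((n₁−1)s₁² + (n₂−1)s₂²)/(n₁+n₂−2)] = √[(97·126² + 66·65²)/163] = 105.6334.
SE = 105.6334·√(1/98 + 1/67) = 16.7453.
With t* = 1.654, margin = 1.654 × 16.7453 = 27.6967.
x̄₁ − x̄₂ = 225.8 − 247.2 = -21.4000; interval -21.4000 ± 27.6967 = (-49.10, 6.30).

(-49.10, 6.30)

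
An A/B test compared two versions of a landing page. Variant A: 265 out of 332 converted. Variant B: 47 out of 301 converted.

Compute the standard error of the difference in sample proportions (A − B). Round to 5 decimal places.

0.03038

First, p̂₁ = 265/332 = 0.7982; p̂₂ = 47/301 = 0.1561.
The two standard errors are √(0.7982×0.2018/332) = 0.02203 and √(0.1561×0.8439/301) = 0.02092.
Because the samples are independent, SE_diff = √(0.02203² + 0.02092²) = 0.03038.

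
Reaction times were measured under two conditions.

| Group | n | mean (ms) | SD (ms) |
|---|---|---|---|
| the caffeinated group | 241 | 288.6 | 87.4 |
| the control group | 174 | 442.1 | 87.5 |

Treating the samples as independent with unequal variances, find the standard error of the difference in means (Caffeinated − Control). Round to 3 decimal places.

8.700

Per-group SEs: s₁/√n₁ = 87.4/√241 = 5.6299, s₂/√n₂ = 87.5/√174 = 6.6334.
Unpooled SE of the difference: √(31.69577401 + 44.00199556) = 8.7004.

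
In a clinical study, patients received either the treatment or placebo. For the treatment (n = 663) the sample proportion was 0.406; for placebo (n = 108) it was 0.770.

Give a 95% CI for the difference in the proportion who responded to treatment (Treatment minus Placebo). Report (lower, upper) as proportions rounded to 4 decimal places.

(-0.4517, -0.2763)

The two standard errors are √(0.4060×0.5940/663) = 0.01907 and √(0.7700×0.2300/108) = 0.04049.
Because the samples are independent, SE_diff = √(0.01907² + 0.04049²) = 0.04476.
Using z* = 1.960 for 95%, ME = 1.960 × 0.04476 = 0.08773.
p̂₁ − p̂₂ = -0.3640; interval -0.3640 ± 0.08773 gives (-0.4517, -0.2763).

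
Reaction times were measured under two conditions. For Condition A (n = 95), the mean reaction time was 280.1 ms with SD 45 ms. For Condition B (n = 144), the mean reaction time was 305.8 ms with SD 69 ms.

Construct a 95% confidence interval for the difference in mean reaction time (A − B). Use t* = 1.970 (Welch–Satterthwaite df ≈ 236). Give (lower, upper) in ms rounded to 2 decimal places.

(-40.23, -11.17)

Standard errors of each mean: 45/√95 = 4.6169 and 69/√144 = 5.7500.
SE(x̄₁ − x̄₂) = √(4.6169² + 5.7500²) = 7.3742 for independent samples with unequal variances.
With t* = 1.970, the margin is 1.970 × 7.3742 = 14.5272.
x̄₁ − x̄₂ = 280.1 − 305.8 = -25.7000; the interval is -25.7000 ± 14.5272 = (-40.23, -11.17).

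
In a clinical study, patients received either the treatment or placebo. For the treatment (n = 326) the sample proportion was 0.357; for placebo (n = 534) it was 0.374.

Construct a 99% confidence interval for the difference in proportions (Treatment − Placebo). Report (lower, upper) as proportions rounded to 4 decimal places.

The two standard errors are √(0.3570×0.6430/326) = 0.02654 and √(0.3740×0.6260/534) = 0.02094.
Because the samples are independent, SE_diff = √(0.02654² + 0.02094²) = 0.03381.
Using z* = 2.576 for 99%, ME = 2.576 × 0.03381 = 0.08709.
p̂₁ − p̂₂ = -0.0170; interval -0.0170 ± 0.08709 gives (-0.1041, 0.0701).

(-0.1041, 0.0701)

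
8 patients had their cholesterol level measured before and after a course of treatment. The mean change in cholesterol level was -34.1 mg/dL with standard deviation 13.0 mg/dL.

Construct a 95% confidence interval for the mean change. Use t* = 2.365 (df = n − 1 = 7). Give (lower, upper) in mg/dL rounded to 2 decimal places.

(-44.97, -23.23)

Paired design: SE = s_d/√n = 13.0/√8 = 4.5962.
t* = 2.365; margin of error = 2.365 × 4.5962 = 10.8700.
-34.1 ± 10.8700 → (-44.97, -23.23).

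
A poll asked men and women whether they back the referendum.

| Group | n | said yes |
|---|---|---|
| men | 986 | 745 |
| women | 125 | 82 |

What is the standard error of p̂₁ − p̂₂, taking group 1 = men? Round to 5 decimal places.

0.04464

First, p̂₁ = 745/986 = 0.7556; p̂₂ = 82/125 = 0.6560.
The two standard errors are √(0.7556×0.2444/986) = 0.01369 and √(0.6560×0.3440/125) = 0.04249.
Because the samples are independent, SE_diff = √(0.01369² + 0.04249²) = 0.04464.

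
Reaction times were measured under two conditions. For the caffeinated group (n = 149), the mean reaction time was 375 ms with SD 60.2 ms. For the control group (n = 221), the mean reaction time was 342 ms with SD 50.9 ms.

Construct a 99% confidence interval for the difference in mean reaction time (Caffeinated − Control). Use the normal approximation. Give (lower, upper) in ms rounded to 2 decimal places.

(17.53, 48.47)

Per-group SEs: s₁/√n₁ = 60.2/√149 = 4.9318, s₂/√n₂ = 50.9/√221 = 3.4239.
Unpooled SE of the difference: √(24.32265124 + 11.72309121) = 6.0038.
Margin of error = z* · SE = 2.576 × 6.0038 = 15.4658.
x̄₁ − x̄₂ = 375 − 342 = 33.0000.
CI: 33.0000 ± 15.4658 = (17.53, 48.47).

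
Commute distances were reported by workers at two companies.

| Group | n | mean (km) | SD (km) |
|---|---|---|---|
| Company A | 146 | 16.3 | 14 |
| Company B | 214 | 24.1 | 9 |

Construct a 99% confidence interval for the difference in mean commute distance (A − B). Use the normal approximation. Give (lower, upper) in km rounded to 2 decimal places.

(-11.18, -4.42)

SE₁ = s₁/√n₁ = 14/√146 = 1.1586; SE₂ = 9/√214 = 0.6152.
Independent samples, unequal variances: SE_diff = √(SE₁² + SE₂²) = √(1.34235396 + 0.37847104) = 1.3118.
z* = 2.576, so margin of error = 2.576 × 1.3118 = 3.3792.
Difference in means = 16.3 − 24.1 = -7.8000.
-7.8000 ± 3.3792 → (-11.18, -4.42).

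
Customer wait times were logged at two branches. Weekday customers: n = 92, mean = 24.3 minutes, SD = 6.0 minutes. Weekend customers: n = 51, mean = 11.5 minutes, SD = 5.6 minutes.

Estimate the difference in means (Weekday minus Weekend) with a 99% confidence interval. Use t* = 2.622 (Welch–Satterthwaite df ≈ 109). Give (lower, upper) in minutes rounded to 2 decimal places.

(10.17, 15.43)

Standard errors of each mean: 6.0/√92 = 0.6255 and 5.6/√51 = 0.7842.
SE(x̄₁ − x̄₂) = √(0.6255² + 0.7842²) = 1.0031 for independent samples with unequal variances.
With t* = 2.622, the margin is 2.622 × 1.0031 = 2.6301.
x̄₁ − x̄₂ = 24.3 − 11.5 = 12.8000; the interval is 12.8000 ± 2.6301 = (10.17, 15.43).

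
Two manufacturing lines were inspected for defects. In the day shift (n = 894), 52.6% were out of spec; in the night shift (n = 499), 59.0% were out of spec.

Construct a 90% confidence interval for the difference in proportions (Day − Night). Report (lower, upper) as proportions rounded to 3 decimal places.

The two standard errors are √(0.5260×0.4740/894) = 0.01670 and √(0.5900×0.4100/499) = 0.02202.
Because the samples are independent, SE_diff = √(0.01670² + 0.02202²) = 0.02764.
Using z* = 1.645 for 90%, ME = 1.645 × 0.02764 = 0.04547.
p̂₁ − p̂₂ = -0.0640; interval -0.0640 ± 0.04547 gives (-0.109, -0.019).

(-0.109, -0.019)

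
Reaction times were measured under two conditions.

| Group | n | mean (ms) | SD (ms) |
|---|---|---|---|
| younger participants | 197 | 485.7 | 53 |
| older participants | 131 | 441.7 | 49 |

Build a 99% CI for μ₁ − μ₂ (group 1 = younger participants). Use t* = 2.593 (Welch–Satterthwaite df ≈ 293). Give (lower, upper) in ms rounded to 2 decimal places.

(29.20, 58.80)

Standard errors of each mean: 53/√197 = 3.7761 and 49/√131 = 4.2811.
SE(x̄₁ − x̄₂) = √(3.7761² + 4.2811²) = 5.7085 for independent samples with unequal variances.
With t* = 2.593, the margin is 2.593 × 5.7085 = 14.8021.
x̄₁ − x̄₂ = 485.7 − 441.7 = 44.0000; the interval is 44.0000 ± 14.8021 = (29.20, 58.80).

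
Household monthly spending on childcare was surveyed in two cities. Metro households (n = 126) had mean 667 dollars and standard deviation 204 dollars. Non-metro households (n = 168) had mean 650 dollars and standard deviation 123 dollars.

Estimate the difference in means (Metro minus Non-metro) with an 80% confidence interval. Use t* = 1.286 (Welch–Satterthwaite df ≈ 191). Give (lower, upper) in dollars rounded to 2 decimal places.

Per-group SEs: s₁/√n₁ = 204/√126 = 18.1738, s₂/√n₂ = 123/√168 = 9.4897.
Unpooled SE of the difference: √(330.28700644 + 90.05440609) = 20.5022.
Margin of error = t* · SE = 1.286 × 20.5022 = 26.3658.
x̄₁ − x̄₂ = 667 − 650 = 17.0000.
CI: 17.0000 ± 26.3658 = (-9.37, 43.37).

(-9.37, 43.37)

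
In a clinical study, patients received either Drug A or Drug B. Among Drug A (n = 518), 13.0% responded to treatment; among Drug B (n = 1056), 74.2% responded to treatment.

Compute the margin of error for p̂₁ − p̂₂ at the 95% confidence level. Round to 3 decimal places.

0.039

The two standard errors are √(0.1300×0.8700/518) = 0.01478 and √(0.7420×0.2580/1056) = 0.01346.
Because the samples are independent, SE_diff = √(0.01478² + 0.01346²) = 0.01999.
Using z* = 1.960 for 95%, ME = 1.960 × 0.01999 = 0.03918.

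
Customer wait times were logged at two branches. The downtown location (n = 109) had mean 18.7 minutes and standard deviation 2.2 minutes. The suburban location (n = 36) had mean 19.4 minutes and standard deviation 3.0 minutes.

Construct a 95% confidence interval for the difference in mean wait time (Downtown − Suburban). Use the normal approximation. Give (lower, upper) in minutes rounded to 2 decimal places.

(-1.76, 0.36)

Per-group SEs: s₁/√n₁ = 2.2/√109 = 0.2107, s₂/√n₂ = 3.0/√36 = 0.5000.
Unpooled SE of the difference: √(0.04439449 + 0.25) = 0.5426.
Margin of error = z* · SE = 1.960 × 0.5426 = 1.0635.
x̄₁ − x̄₂ = 18.7 − 19.4 = -0.7000.
CI: -0.7000 ± 1.0635 = (-1.76, 0.36).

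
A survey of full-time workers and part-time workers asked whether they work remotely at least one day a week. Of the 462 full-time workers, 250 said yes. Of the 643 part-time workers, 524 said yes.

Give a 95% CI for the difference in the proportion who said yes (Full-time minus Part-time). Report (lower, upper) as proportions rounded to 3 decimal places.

(-0.328, -0.219)

First, p̂₁ = 250/462 = 0.5411; p̂₂ = 524/643 = 0.8149.
The two standard errors are √(0.5411×0.4589/462) = 0.02318 and √(0.8149×0.1851/643) = 0.01532.
Because the samples are independent, SE_diff = √(0.02318² + 0.01532²) = 0.02779.
Using z* = 1.960 for 95%, ME = 1.960 × 0.02779 = 0.05447.
p̂₁ − p̂₂ = -0.2738; interval -0.2738 ± 0.05447 gives (-0.328, -0.219).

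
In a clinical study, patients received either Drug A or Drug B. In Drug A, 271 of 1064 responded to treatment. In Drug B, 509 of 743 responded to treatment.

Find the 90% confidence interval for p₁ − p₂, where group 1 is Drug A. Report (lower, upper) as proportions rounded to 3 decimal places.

(-0.466, -0.395)

First, p̂₁ = 271/1064 = 0.2547; p̂₂ = 509/743 = 0.6851.
The two standard errors are √(0.2547×0.7453/1064) = 0.01336 and √(0.6851×0.3149/743) = 0.01704.
Because the samples are independent, SE_diff = √(0.01336² + 0.01704²) = 0.02165.
Using z* = 1.645 for 90%, ME = 1.645 × 0.02165 = 0.03561.
p̂₁ − p̂₂ = -0.4304; interval -0.4304 ± 0.03561 gives (-0.466, -0.395).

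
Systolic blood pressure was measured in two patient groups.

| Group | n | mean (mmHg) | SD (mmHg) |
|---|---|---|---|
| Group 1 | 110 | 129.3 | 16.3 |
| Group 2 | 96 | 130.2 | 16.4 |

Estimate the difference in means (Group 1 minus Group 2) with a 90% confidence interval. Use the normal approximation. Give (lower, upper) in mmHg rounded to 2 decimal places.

(-4.66, 2.86)

Standard errors of each mean: 16.3/√110 = 1.5541 and 16.4/√96 = 1.6738.
SE(x̄₁ − x̄₂) = √(1.5541² + 1.6738²) = 2.2840 for independent samples with unequal variances.
With z* = 1.645, the margin is 1.645 × 2.2840 = 3.7572.
x̄₁ − x̄₂ = 129.3 − 130.2 = -0.9000; the interval is -0.9000 ± 3.7572 = (-4.66, 2.86).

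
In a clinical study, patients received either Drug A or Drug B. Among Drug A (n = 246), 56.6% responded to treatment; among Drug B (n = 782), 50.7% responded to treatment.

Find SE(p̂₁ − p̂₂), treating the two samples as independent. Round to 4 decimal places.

The two standard errors are √(0.5660×0.4340/246) = 0.03160 and √(0.5070×0.4930/782) = 0.01788.
Because the samples are independent, SE_diff = √(0.03160² + 0.01788²) = 0.03631.

0.0363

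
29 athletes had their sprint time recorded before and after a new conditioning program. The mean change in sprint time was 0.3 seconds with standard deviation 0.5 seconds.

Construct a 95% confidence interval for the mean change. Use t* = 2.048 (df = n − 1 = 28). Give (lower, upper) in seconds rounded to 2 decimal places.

Paired design: SE = s_d/√n = 0.5/√29 = 0.0928.
t* = 2.048; margin of error = 2.048 × 0.0928 = 0.1901.
0.3 ± 0.1901 → (0.11, 0.49).

(0.11, 0.49)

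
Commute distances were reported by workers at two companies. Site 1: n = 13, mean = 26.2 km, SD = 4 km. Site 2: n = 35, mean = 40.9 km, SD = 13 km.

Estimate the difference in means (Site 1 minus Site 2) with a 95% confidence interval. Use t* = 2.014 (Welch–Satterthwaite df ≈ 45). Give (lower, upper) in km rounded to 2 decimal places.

(-19.66, -9.74)

SE₁ = s₁/√n₁ = 4/√13 = 1.1094; SE₂ = 13/√35 = 2.1974.
Independent samples, unequal variances: SE_diff = √(SE₁² + SE₂²) = √(1.23076836 + 4.82856676) = 2.4616.
t* = 2.014, so margin of error = 2.014 × 2.4616 = 4.9577.
Difference in means = 26.2 − 40.9 = -14.7000.
-14.7000 ± 4.9577 → (-19.66, -9.74).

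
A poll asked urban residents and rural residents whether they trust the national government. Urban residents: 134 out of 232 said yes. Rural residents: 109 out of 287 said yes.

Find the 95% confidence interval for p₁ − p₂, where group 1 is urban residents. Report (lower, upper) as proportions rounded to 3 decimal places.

Sample proportions: 134/232 = 0.5776, 109/287 = 0.3798.
Each SE is √(p̂(1−p̂)/n): √(0.5776·0.4224/232) = 0.03243 and √(0.3798·0.6202/287) = 0.02865.
SE(p̂₁ − p̂₂) = √(SE₁² + SE₂²) = √(0.0010517049 + 0.0008208225) = 0.04327, since the two samples are independent.
At 95% confidence z* = 1.960; margin = 1.960 × 0.04327 = 0.08481.
The difference is 0.5776 − 0.3798 = 0.1978, so the interval is 0.1978 ± 0.08481 = (0.113, 0.283).

(0.113, 0.283)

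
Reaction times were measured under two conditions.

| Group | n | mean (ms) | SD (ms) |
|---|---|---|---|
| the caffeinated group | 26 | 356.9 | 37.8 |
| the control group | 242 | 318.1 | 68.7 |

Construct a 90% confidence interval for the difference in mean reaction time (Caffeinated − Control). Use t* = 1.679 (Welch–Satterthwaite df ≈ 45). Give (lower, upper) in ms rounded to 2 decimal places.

(24.31, 53.29)

SE₁ = s₁/√n₁ = 37.8/√26 = 7.4132; SE₂ = 68.7/√242 = 4.4162.
Independent samples, unequal variances: SE_diff = √(SE₁² + SE₂²) = √(54.95553424 + 19.50282244) = 8.6289.
t* = 1.679, so margin of error = 1.679 × 8.6289 = 14.4879.
Difference in means = 356.9 − 318.1 = 38.8000.
38.8000 ± 14.4879 → (24.31, 53.29).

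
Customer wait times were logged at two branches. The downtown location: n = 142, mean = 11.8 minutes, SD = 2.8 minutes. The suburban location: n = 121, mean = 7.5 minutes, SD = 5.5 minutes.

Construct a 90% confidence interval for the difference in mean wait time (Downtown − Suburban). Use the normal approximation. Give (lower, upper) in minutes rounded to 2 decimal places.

(3.39, 5.21)

Per-group SEs: s₁/√n₁ = 2.8/√142 = 0.2350, s₂/√n₂ = 5.5/√121 = 0.5000.
Unpooled SE of the difference: √(0.055225 + 0.25) = 0.5525.
Margin of error = z* · SE = 1.645 × 0.5525 = 0.9089.
x̄₁ − x̄₂ = 11.8 − 7.5 = 4.3000.
CI: 4.3000 ± 0.9089 = (3.39, 5.21).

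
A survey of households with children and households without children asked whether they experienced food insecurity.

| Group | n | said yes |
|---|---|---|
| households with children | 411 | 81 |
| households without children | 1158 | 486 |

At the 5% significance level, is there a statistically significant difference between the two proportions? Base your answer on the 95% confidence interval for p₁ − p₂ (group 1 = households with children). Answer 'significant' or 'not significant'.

p̂₁ = 81/411 = 0.1971 and p̂₂ = 486/1158 = 0.4197.
SE₁ = √(p̂₁(1−p̂₁)/n₁) = √(0.1971·0.8029/411) = 0.01962; SE₂ = √(0.4197·0.5803/1158) = 0.01450.
Independent samples: SE of the difference = √(SE₁² + SE₂²) = √(0.0003849444 + 0.00021025) = 0.02440.
z* for 95% confidence is 1.960, so the margin of error is 1.960 × 0.02440 = 0.04782.
Point estimate p̂₁ − p̂₂ = 0.1971 − 0.4197 = -0.2226.
-0.2226 ± 0.04782 → (-0.27042, -0.17478).
The interval (-0.27042, -0.17478) does not contain 0, so the difference is significant.

significant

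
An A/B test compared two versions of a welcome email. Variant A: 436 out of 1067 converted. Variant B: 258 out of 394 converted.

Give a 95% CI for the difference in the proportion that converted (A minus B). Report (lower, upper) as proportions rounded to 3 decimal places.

p̂₁ = 436/1067 = 0.4086 and p̂₂ = 258/394 = 0.6548.
SE₁ = √(p̂₁(1−p̂₁)/n₁) = √(0.4086·0.5914/1067) = 0.01505; SE₂ = √(0.6548·0.3452/394) = 0.02395.
Independent samples: SE of the difference = √(SE₁² + SE₂²) = √(0.0002265025 + 0.0005736025) = 0.02829.
z* for 95% confidence is 1.960, so the margin of error is 1.960 × 0.02829 = 0.05545.
Point estimate p̂₁ − p̂₂ = 0.4086 − 0.6548 = -0.2462.
-0.2462 ± 0.05545 → (-0.302, -0.191).

(-0.302, -0.191)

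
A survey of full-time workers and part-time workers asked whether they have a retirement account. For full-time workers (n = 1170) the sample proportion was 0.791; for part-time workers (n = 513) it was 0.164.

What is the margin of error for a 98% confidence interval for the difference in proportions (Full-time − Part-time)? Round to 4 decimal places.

0.0470

Each SE is √(p̂(1−p̂)/n): √(0.7910·0.2090/1170) = 0.01189 and √(0.1640·0.8360/513) = 0.01635.
SE(p̂₁ − p̂₂) = √(SE₁² + SE₂²) = √(0.0001413721 + 0.0002673225) = 0.02022, since the two samples are independent.
At 98% confidence z* = 2.326; margin = 2.326 × 0.02022 = 0.04703.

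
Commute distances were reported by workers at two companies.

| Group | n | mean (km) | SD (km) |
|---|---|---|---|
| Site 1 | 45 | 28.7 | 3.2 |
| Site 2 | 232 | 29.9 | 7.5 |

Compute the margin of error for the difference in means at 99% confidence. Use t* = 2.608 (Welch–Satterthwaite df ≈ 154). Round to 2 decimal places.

SE₁ = s₁/√n₁ = 3.2/√45 = 0.4770; SE₂ = 7.5/√232 = 0.4924.
Independent samples, unequal variances: SE_diff = √(SE₁² + SE₂²) = √(0.227529 + 0.24245776) = 0.6856.
t* = 2.608, so margin of error = 2.608 × 0.6856 = 1.7880.

1.79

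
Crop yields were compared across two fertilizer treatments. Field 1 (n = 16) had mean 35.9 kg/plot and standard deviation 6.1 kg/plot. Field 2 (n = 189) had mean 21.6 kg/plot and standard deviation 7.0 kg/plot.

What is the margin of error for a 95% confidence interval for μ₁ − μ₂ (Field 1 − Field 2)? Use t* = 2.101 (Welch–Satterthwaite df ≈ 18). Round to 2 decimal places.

3.38

Per-group SEs: s₁/√n₁ = 6.1/√16 = 1.5250, s₂/√n₂ = 7.0/√189 = 0.5092.
Unpooled SE of the difference: √(2.325625 + 0.25928464) = 1.6078.
Margin of error = t* · SE = 2.101 × 1.6078 = 3.3780.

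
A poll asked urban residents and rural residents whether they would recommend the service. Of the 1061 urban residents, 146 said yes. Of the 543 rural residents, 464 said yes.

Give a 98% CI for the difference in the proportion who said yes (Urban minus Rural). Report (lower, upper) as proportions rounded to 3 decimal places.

Sample proportions: 146/1061 = 0.1376, 464/543 = 0.8545.
Each SE is √(p̂(1−p̂)/n): √(0.1376·0.8624/1061) = 0.01058 and √(0.8545·0.1455/543) = 0.01513.
SE(p̂₁ − p̂₂) = √(SE₁² + SE₂²) = √(0.0001119364 + 0.0002289169) = 0.01846, since the two samples are independent.
At 98% confidence z* = 2.326; margin = 2.326 × 0.01846 = 0.04294.
The difference is 0.1376 − 0.8545 = -0.7169, so the interval is -0.7169 ± 0.04294 = (-0.760, -0.674).

(-0.760, -0.674)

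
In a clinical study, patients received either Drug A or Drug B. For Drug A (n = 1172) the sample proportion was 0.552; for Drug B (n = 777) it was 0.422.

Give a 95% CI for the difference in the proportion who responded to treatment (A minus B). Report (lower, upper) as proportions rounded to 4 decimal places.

(0.0851, 0.1749)

The two standard errors are √(0.5520×0.4480/1172) = 0.01453 and √(0.4220×0.5780/777) = 0.01772.
Because the samples are independent, SE_diff = √(0.01453² + 0.01772²) = 0.02292.
Using z* = 1.960 for 95%, ME = 1.960 × 0.02292 = 0.04492.
p̂₁ − p̂₂ = 0.1300; interval 0.1300 ± 0.04492 gives (0.0851, 0.1749).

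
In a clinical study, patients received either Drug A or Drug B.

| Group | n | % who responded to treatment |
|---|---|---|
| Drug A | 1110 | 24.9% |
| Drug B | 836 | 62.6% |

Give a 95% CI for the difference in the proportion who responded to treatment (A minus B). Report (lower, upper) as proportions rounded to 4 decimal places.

Each SE is √(p̂(1−p̂)/n): √(0.2490·0.7510/1110) = 0.01298 and √(0.6260·0.3740/836) = 0.01673.
SE(p̂₁ − p̂₂) = √(SE₁² + SE₂²) = √(0.0001684804 + 0.0002798929) = 0.02117, since the two samples are independent.
At 95% confidence z* = 1.960; margin = 1.960 × 0.02117 = 0.04149.
The difference is 0.2490 − 0.6260 = -0.3770, so the interval is -0.3770 ± 0.04149 = (-0.4185, -0.3355).

(-0.4185, -0.3355)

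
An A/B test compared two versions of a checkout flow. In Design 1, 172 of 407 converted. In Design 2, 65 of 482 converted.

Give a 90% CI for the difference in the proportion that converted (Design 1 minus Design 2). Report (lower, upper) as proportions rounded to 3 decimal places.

First, p̂₁ = 172/407 = 0.4226; p̂₂ = 65/482 = 0.1349.
The two standard errors are √(0.4226×0.5774/407) = 0.02449 and √(0.1349×0.8651/482) = 0.01556.
Because the samples are independent, SE_diff = √(0.02449² + 0.01556²) = 0.02902.
Using z* = 1.645 for 90%, ME = 1.645 × 0.02902 = 0.04774.
p̂₁ − p̂₂ = 0.2877; interval 0.2877 ± 0.04774 gives (0.240, 0.335).

(0.240, 0.335)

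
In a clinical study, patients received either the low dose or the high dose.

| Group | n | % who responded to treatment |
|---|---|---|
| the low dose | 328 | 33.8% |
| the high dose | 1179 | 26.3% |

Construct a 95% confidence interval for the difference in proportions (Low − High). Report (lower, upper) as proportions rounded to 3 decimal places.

SE₁ = √(p̂₁(1−p̂₁)/n₁) = √(0.3380·0.6620/328) = 0.02612; SE₂ = √(0.2630·0.7370/1179) = 0.01282.
Independent samples: SE of the difference = √(SE₁² + SE₂²) = √(0.0006822544 + 0.0001643524) = 0.02910.
z* for 95% confidence is 1.960, so the margin of error is 1.960 × 0.02910 = 0.05704.
Point estimate p̂₁ − p̂₂ = 0.3380 − 0.2630 = 0.0750.
0.0750 ± 0.05704 → (0.018, 0.132).

(0.018, 0.132)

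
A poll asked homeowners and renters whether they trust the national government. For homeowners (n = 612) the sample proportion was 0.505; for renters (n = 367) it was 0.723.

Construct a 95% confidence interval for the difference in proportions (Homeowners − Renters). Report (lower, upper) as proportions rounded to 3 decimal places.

Each SE is √(p̂(1−p̂)/n): √(0.5050·0.4950/612) = 0.02021 and √(0.7230·0.2770/367) = 0.02336.
SE(p̂₁ − p̂₂) = √(SE₁² + SE₂²) = √(0.0004084441 + 0.0005456896) = 0.03089, since the two samples are independent.
At 95% confidence z* = 1.960; margin = 1.960 × 0.03089 = 0.06054.
The difference is 0.5050 − 0.7230 = -0.2180, so the interval is -0.2180 ± 0.06054 = (-0.279, -0.157).

(-0.279, -0.157)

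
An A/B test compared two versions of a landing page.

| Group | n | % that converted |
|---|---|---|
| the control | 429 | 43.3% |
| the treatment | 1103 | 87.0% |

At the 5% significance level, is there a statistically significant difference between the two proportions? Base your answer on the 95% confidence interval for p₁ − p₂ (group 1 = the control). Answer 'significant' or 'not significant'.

significant

SE₁ = √(p̂₁(1−p̂₁)/n₁) = √(0.4330·0.5670/429) = 0.02392; SE₂ = √(0.8700·0.1300/1103) = 0.01013.
Independent samples: SE of the difference = √(SE₁² + SE₂²) = √(0.0005721664 + 0.0001026169) = 0.02598.
z* for 95% confidence is 1.960, so the margin of error is 1.960 × 0.02598 = 0.05092.
Point estimate p̂₁ − p̂₂ = 0.4330 − 0.8700 = -0.4370.
-0.4370 ± 0.05092 → (-0.48792, -0.38608).
The interval (-0.48792, -0.38608) does not contain 0, so the difference is significant.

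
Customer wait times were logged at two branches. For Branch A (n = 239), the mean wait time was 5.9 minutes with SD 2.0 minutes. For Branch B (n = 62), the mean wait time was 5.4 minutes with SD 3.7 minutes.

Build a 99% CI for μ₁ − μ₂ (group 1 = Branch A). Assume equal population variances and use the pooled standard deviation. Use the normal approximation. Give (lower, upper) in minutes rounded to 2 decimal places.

(-0.40, 1.40)

Pooled variance s_p² = [238·2.0² + 61·3.7²] / (239+62−2) = 5.9769, so s_p = 2.4448.
SE_diff = s_p·√(1/n₁ + 1/n₂) = 2.4448·√(1/239 + 1/62) = 0.3484.
z* = 2.576; margin = 2.576 × 0.3484 = 0.8975.
Difference = 5.9 − 5.4 = 0.5000.
0.5000 ± 0.8975 → (-0.40, 1.40).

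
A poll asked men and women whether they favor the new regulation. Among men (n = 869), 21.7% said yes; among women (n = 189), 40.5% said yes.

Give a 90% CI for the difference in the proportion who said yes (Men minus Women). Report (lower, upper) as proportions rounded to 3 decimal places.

(-0.251, -0.125)

Each SE is √(p̂(1−p̂)/n): √(0.2170·0.7830/869) = 0.01398 and √(0.4050·0.5950/189) = 0.03571.
SE(p̂₁ − p̂₂) = √(SE₁² + SE₂²) = √(0.0001954404 + 0.0012752041) = 0.03835, since the two samples are independent.
At 90% confidence z* = 1.645; margin = 1.645 × 0.03835 = 0.06309.
The difference is 0.2170 − 0.4050 = -0.1880, so the interval is -0.1880 ± 0.06309 = (-0.251, -0.125).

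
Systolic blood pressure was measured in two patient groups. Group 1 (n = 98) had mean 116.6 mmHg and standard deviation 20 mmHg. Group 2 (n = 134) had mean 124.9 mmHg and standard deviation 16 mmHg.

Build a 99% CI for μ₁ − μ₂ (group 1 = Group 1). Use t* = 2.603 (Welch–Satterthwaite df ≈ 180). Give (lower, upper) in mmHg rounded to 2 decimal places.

Per-group SEs: s₁/√n₁ = 20/√98 = 2.0203, s₂/√n₂ = 16/√134 = 1.3822.
Unpooled SE of the difference: √(4.08161209 + 1.91047684) = 2.4479.
Margin of error = t* · SE = 2.603 × 2.4479 = 6.3719.
x̄₁ − x̄₂ = 116.6 − 124.9 = -8.3000.
CI: -8.3000 ± 6.3719 = (-14.67, -1.93).

(-14.67, -1.93)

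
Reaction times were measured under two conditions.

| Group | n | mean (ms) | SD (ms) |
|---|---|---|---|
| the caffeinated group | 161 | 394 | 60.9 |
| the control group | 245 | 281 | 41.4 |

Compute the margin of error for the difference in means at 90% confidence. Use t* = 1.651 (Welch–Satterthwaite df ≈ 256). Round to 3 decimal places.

Per-group SEs: s₁/√n₁ = 60.9/√161 = 4.7996, s₂/√n₂ = 41.4/√245 = 2.6449.
Unpooled SE of the difference: √(23.03616016 + 6.99549601) = 5.4801.
Margin of error = t* · SE = 1.651 × 5.4801 = 9.0476.

9.048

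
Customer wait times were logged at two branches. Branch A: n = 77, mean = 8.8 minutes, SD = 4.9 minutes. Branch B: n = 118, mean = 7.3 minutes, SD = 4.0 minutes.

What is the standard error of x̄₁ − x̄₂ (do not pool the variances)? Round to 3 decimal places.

0.669

Per-group SEs: s₁/√n₁ = 4.9/√77 = 0.5584, s₂/√n₂ = 4.0/√118 = 0.3682.
Unpooled SE of the difference: √(0.31181056 + 0.13557124) = 0.6689.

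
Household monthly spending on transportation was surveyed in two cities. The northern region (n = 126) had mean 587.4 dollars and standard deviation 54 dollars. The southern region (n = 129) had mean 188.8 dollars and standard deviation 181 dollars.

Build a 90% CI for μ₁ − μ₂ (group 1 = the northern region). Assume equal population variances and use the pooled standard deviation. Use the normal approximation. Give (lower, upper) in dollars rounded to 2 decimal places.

s_p = √[((n₁−1)s₁² + (n₂−1)s₂²)/(n₁+n₂−2)] = √[(125·54² + 128·181²)/253] = 134.2216.
SE = 134.2216·√(1/126 + 1/129) = 16.8117.
With z* = 1.645, margin = 1.645 × 16.8117 = 27.6552.
x̄₁ − x̄₂ = 587.4 − 188.8 = 398.6000; interval 398.6000 ± 27.6552 = (370.94, 426.26).

(370.94, 426.26)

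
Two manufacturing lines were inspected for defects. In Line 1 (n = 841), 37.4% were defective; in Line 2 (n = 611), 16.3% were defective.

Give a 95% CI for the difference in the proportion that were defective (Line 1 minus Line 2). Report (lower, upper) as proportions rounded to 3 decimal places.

The two standard errors are √(0.3740×0.6260/841) = 0.01668 and √(0.1630×0.8370/611) = 0.01494.
Because the samples are independent, SE_diff = √(0.01668² + 0.01494²) = 0.02239.
Using z* = 1.960 for 95%, ME = 1.960 × 0.02239 = 0.04388.
p̂₁ − p̂₂ = 0.2110; interval 0.2110 ± 0.04388 gives (0.167, 0.255).

(0.167, 0.255)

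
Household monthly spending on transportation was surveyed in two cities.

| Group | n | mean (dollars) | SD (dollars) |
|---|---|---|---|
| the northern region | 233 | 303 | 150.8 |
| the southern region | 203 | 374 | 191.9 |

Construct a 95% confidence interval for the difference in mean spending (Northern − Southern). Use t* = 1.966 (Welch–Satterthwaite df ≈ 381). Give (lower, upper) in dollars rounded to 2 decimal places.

Standard errors of each mean: 150.8/√233 = 9.8792 and 191.9/√203 = 13.4687.
SE(x̄₁ − x̄₂) = √(9.8792² + 13.4687²) = 16.7034 for independent samples with unequal variances.
With t* = 1.966, the margin is 1.966 × 16.7034 = 32.8389.
x̄₁ − x̄₂ = 303 − 374 = -71.0000; the interval is -71.0000 ± 32.8389 = (-103.84, -38.16).

(-103.84, -38.16)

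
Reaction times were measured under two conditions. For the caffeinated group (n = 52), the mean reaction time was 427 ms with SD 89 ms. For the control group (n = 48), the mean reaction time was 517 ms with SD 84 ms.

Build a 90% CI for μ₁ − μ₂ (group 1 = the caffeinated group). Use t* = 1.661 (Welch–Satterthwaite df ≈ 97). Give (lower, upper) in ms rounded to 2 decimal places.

SE₁ = s₁/√n₁ = 89/√52 = 12.3421; SE₂ = 84/√48 = 12.1244.
Independent samples, unequal variances: SE_diff = √(SE₁² + SE₂²) = √(152.32743241 + 147.00107536) = 17.3011.
t* = 1.661, so margin of error = 1.661 × 17.3011 = 28.7371.
Difference in means = 427 − 517 = -90.0000.
-90.0000 ± 28.7371 → (-118.74, -61.26).

(-118.74, -61.26)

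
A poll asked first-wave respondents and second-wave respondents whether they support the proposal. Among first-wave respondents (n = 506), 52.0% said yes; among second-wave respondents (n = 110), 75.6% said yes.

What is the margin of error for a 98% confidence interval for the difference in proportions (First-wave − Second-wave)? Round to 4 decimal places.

SE₁ = √(p̂₁(1−p̂₁)/n₁) = √(0.5200·0.4800/506) = 0.02221; SE₂ = √(0.7560·0.2440/110) = 0.04095.
Independent samples: SE of the difference = √(SE₁² + SE₂²) = √(0.0004932841 + 0.0016769025) = 0.04659.
z* for 98% confidence is 2.326, so the margin of error is 2.326 × 0.04659 = 0.10837.

0.1084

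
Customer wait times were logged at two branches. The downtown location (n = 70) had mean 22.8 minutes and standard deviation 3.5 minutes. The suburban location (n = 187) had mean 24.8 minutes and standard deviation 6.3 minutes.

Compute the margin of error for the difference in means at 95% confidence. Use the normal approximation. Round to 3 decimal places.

1.220

Per-group SEs: s₁/√n₁ = 3.5/√70 = 0.4183, s₂/√n₂ = 6.3/√187 = 0.4607.
Unpooled SE of the difference: √(0.17497489 + 0.21224449) = 0.6223.
Margin of error = z* · SE = 1.960 × 0.6223 = 1.2197.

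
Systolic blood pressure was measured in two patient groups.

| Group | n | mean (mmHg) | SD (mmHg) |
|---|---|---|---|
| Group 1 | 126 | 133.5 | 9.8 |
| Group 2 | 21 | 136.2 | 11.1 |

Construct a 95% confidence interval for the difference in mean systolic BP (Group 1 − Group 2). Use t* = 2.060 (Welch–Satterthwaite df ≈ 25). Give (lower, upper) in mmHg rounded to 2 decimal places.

Standard errors of each mean: 9.8/√126 = 0.8731 and 11.1/√21 = 2.4222.
SE(x̄₁ − x̄₂) = √(0.8731² + 2.4222²) = 2.5748 for independent samples with unequal variances.
With t* = 2.060, the margin is 2.060 × 2.5748 = 5.3041.
x̄₁ − x̄₂ = 133.5 − 136.2 = -2.7000; the interval is -2.7000 ± 5.3041 = (-8.00, 2.60).

(-8.00, 2.60)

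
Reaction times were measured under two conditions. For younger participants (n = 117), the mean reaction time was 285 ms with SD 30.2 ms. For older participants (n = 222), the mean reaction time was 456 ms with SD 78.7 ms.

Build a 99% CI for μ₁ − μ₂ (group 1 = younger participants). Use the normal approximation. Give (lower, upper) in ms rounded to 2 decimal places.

Standard errors of each mean: 30.2/√117 = 2.7920 and 78.7/√222 = 5.2820.
SE(x̄₁ − x̄₂) = √(2.7920² + 5.2820²) = 5.9745 for independent samples with unequal variances.
With z* = 2.576, the margin is 2.576 × 5.9745 = 15.3903.
x̄₁ − x̄₂ = 285 − 456 = -171.0000; the interval is -171.0000 ± 15.3903 = (-186.39, -155.61).

(-186.39, -155.61)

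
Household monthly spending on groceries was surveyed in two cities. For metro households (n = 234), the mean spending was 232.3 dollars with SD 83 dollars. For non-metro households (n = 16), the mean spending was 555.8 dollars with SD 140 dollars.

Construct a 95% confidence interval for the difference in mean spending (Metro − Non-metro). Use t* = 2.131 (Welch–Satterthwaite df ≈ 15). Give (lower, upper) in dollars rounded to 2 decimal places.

(-398.98, -248.02)

Standard errors of each mean: 83/√234 = 5.4259 and 140/√16 = 35.0000.
SE(x̄₁ − x̄₂) = √(5.4259² + 35.0000²) = 35.4181 for independent samples with unequal variances.
With t* = 2.131, the margin is 2.131 × 35.4181 = 75.4760.
x̄₁ − x̄₂ = 232.3 − 555.8 = -323.5000; the interval is -323.5000 ± 75.4760 = (-398.98, -248.02).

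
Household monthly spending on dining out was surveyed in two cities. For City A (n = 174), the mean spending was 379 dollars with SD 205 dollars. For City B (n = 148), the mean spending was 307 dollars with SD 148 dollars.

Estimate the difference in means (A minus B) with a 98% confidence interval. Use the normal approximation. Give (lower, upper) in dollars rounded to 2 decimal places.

SE₁ = s₁/√n₁ = 205/√174 = 15.5410; SE₂ = 148/√148 = 12.1655.
Independent samples, unequal variances: SE_diff = √(SE₁² + SE₂²) = √(241.522681 + 147.99939025) = 19.7363.
z* = 2.326, so margin of error = 2.326 × 19.7363 = 45.9066.
Difference in means = 379 − 307 = 72.0000.
72.0000 ± 45.9066 → (26.09, 117.91).

(26.09, 117.91)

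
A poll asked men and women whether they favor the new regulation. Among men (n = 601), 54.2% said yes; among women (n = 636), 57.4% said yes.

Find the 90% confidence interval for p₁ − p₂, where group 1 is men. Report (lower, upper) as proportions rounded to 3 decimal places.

Each SE is √(p̂(1−p̂)/n): √(0.5420·0.4580/601) = 0.02032 and √(0.5740·0.4260/636) = 0.01961.
SE(p̂₁ − p̂₂) = √(SE₁² + SE₂²) = √(0.0004129024 + 0.0003845521) = 0.02824, since the two samples are independent.
At 90% confidence z* = 1.645; margin = 1.645 × 0.02824 = 0.04645.
The difference is 0.5420 − 0.5740 = -0.0320, so the interval is -0.0320 ± 0.04645 = (-0.078, 0.014).

(-0.078, 0.014)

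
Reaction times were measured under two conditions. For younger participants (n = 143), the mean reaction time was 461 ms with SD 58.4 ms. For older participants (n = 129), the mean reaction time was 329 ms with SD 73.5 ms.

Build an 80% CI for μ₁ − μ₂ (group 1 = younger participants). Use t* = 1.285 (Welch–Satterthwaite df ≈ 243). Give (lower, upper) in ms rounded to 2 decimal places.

(121.58, 142.42)

SE₁ = s₁/√n₁ = 58.4/√143 = 4.8837; SE₂ = 73.5/√129 = 6.4713.
Independent samples, unequal variances: SE_diff = √(SE₁² + SE₂²) = √(23.85052569 + 41.87772369) = 8.1073.
t* = 1.285, so margin of error = 1.285 × 8.1073 = 10.4179.
Difference in means = 461 − 329 = 132.0000.
132.0000 ± 10.4179 → (121.58, 142.42).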